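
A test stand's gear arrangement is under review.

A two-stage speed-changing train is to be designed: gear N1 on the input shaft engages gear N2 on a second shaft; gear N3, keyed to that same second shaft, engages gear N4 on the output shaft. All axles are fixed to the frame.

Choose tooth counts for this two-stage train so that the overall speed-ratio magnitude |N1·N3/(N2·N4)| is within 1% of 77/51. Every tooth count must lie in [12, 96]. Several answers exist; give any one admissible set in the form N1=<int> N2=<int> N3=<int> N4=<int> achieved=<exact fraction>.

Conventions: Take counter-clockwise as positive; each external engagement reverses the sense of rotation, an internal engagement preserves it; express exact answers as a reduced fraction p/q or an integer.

2-stage fixed-axis compound train for ratio 77/51
target = 77/51 in lowest terms: an exact hit needs N1·N3 = k·77 and N2·N4 = k·51 for one integer k, every count in [12, 96]; additionally prefer no 1:1 stage (N1 ≠ N2, N3 ≠ N4)
k = 1…3: no 1:1-free in-range split of k·77 and k·51 into factor pairs; take k = 4
k = 4: N1·N3 = 308 = 14·22, N2·N4 = 204 = 12·17
achieved = 14·22/(12·17) = 77/51; |achieved − target| = 0 ≤ 77/5100 ✓

N1=14 N2=12 N3=22 N4=17 achieved=77/51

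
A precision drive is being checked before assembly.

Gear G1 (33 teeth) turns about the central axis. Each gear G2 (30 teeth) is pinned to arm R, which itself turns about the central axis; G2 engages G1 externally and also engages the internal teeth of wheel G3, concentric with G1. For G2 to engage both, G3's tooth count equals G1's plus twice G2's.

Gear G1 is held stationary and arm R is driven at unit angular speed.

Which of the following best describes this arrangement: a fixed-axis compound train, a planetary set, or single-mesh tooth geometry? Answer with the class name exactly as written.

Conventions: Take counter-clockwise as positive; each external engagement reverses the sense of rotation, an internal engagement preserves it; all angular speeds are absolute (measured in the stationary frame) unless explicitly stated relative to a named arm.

topology: planetary set — G1 33T / G2 30T / G3 93T, arm = carrier (Willis)
classification: planetary set

planetary set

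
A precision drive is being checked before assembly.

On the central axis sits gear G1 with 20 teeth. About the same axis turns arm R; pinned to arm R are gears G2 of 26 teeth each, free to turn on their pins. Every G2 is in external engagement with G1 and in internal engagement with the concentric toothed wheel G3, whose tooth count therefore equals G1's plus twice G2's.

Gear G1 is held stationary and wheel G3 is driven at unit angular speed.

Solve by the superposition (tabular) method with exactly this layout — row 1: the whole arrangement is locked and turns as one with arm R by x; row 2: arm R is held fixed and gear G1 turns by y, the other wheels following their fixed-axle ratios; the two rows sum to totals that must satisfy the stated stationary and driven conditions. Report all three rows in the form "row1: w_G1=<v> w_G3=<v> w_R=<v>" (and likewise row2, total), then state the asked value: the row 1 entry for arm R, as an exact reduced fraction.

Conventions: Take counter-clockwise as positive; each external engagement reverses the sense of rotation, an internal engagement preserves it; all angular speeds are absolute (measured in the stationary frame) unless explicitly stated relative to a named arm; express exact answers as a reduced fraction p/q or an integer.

class = planetary set [G3 = 20+2·26 = 72; Willis about the carrier]
row 1 — lock + rotate with arm: ω_sun = ω_ring = ω_arm = x
row 2 — arm fixed, fixed-axis ratios: sun y, ring −(20/72)·y, arm 0
boundary: total ω_sun = x + y = 0 and total ω_ring = x − (20/72)·y = 1  ⇒  y = -18/23, x = 18/23
row 2 ring = −(20/72)·(-18/23) = 5/23
totals (row 1 + row 2): sun 18/23 + (-18/23) = 0, ring 18/23 + 5/23 = 1, arm 18/23 + 0 = 18/23
asked cell (row1, arm) = 18/23

row1: w_G1=18/23 w_G3=18/23 w_R=18/23
row2: w_G1=-18/23 w_G3=5/23 w_R=0
total: w_G1=0 w_G3=1 w_R=18/23
asked value: 18/23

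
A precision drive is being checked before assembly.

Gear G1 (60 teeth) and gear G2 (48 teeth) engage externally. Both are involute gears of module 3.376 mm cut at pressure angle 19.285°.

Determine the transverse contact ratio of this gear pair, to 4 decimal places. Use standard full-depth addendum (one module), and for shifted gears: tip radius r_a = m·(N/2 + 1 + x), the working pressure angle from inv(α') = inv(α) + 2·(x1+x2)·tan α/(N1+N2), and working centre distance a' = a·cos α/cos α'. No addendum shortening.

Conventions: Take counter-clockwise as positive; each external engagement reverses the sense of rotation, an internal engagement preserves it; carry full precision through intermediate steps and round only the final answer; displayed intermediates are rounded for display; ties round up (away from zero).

1.8064

topology: single-mesh involute geometry — m = 3.376, 60T/48T pair
base radii: r_b1 = 95.596921, r_b2 = 76.477537
tip radii: r_a1 = 104.656000, r_a2 = 84.400000
no profile shift: α' = α, a' = a
action lengths: √(r_a1²−r_b1²) = 42.592336, √(r_a2²−r_b2²) = 35.700790
base pitch p_b = π·m·cos α = 10.010886
CR = (42.592336 + 35.700790 − 182.304000·sin 19.28500°)/10.010886 = 1.806441
contact ratio ≈ 1.8064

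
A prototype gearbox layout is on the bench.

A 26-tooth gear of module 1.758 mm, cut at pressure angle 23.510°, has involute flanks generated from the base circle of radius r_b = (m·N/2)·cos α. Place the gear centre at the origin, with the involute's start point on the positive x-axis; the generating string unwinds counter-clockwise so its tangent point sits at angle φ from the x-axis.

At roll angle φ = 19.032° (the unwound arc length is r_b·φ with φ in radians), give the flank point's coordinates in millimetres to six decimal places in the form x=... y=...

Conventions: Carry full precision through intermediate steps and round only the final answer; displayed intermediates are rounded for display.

class = single-mesh tooth geometry [base-circle involute, m = 1.758, 26T]
pitch radius r_p = m·N/2 = 1.758·26/2 = 22.854000
base radius r_b = r_p·cos α = 22.854000·cos 23.510° = 20.956900
roll angle φ = 19.032° = 0.33217106 rad
x = r_b·(cos φ + φ·sin φ) = 22.081370
y = r_b·(sin φ − φ·cos φ) = 0.253216

x=22.081370 y=0.253216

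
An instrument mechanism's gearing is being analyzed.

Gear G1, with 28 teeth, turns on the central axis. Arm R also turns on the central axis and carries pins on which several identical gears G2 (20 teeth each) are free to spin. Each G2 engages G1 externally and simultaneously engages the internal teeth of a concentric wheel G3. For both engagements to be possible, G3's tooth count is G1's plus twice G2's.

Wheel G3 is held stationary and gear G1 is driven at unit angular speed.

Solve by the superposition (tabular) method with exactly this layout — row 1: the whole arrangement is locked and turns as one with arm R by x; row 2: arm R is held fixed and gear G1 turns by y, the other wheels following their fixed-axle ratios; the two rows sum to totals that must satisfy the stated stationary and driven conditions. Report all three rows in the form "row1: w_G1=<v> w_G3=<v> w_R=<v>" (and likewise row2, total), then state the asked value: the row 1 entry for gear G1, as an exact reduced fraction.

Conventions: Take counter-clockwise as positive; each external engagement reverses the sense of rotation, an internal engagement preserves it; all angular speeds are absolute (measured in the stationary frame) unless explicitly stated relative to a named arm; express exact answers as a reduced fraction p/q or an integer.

row1: w_G1=7/24 w_G3=7/24 w_R=7/24
row2: w_G1=17/24 w_G3=-7/24 w_R=0
total: w_G1=1 w_G3=0 w_R=7/24
asked value: 7/24

recognized (axles ride arm R): planetary set, 28/20/68 teeth
row 1 (train locked, turned with arm): all members turn x
row 2: sun turns y, ring = −(28/68)·y, arm 0
boundary: total ω_ring = x − (28/68)·y = 0 and total ω_sun = x + y = 1  ⇒  y = 17/24, x = 7/24
row 2 ring = −(28/68)·17/24 = -7/24
totals (row 1 + row 2): sun 7/24 + 17/24 = 1, ring 7/24 + (-7/24) = 0, arm 7/24 + 0 = 7/24
asked cell (row1, sun) = 7/24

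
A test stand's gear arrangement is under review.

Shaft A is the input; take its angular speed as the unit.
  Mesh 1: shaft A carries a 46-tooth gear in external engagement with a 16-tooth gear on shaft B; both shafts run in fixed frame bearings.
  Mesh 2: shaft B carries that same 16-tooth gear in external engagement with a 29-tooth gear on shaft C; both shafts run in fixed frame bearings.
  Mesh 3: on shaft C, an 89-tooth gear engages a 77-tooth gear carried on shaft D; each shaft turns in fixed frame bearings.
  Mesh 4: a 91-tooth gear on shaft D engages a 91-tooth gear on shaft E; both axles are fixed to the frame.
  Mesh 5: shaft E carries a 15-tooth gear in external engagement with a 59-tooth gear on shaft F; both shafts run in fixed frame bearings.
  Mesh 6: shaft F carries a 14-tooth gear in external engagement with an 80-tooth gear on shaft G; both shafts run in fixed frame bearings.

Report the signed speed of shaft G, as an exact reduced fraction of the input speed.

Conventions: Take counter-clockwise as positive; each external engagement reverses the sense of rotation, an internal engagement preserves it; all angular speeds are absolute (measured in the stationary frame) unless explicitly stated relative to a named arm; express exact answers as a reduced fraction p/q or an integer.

6-mesh fixed-axis compound train (all bearings frame-fixed)
mesh 1 [46T→16T]: |ω|/ω_in = 1×46/16 = 23/8, sense flips to −
mesh 2 [16T→29T]: |ω|/ω_in = (23/8)×16/29 = 46/29, sense flips to +
mesh 3 [89T→77T]: |ω|/ω_in = (46/29)×89/77 = 4094/2233, sense flips to −
mesh 4 [91T→91T]: |ω|/ω_in = (4094/2233)×91/91 = 4094/2233, sense flips to +
mesh 5 [15T→59T]: |ω|/ω_in = (4094/2233)×15/59 = 61410/131747, sense flips to −
mesh 6 [14T→80T]: |ω|/ω_in = (61410/131747)×14/80 = 6141/75284, sense flips to +
signed output speed (× input speed) = 6141/75284

6141/75284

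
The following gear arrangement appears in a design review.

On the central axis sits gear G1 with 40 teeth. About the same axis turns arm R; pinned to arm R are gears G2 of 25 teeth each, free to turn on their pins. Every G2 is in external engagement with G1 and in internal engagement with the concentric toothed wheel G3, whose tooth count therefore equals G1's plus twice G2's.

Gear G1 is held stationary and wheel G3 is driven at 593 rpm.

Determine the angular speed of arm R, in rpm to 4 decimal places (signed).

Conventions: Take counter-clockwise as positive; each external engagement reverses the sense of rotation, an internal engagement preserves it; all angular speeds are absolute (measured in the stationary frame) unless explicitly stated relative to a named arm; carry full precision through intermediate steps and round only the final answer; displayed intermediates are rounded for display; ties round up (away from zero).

class = planetary set [G3 = 40+2·25 = 90; Willis about the carrier]
normalise by the input: solve with ω_ring = 1, then scale by 593 rpm
ring teeth: 40 + 2·25 = 90
40(ω_sun−ω_arm) = −90(ω_ring−ω_arm),  ω_sun = 0, ω_ring = 1
40(0−ω_arm) = −90(1−ω_arm)  ⇒  130·ω_arm = 90  ⇒  ω_arm = 9/13
scale: ω_arm = 9/13 × 593 rpm = +410.5385 rpm

+410.5385 rpm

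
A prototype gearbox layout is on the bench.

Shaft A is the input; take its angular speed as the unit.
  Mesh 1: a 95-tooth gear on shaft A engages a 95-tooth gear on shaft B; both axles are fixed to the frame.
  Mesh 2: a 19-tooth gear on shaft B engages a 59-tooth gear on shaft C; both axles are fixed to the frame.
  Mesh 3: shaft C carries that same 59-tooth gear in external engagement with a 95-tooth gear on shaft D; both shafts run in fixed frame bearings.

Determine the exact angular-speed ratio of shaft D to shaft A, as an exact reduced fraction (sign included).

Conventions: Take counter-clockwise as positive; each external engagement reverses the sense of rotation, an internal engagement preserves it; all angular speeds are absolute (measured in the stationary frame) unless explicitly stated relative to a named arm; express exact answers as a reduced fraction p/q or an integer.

-1/5

class = fixed-axis compound train [3 meshes; 3 ratios multiply, 3 sense flips]
mesh 1 [95T→95T]: running ratio 1, sense −
mesh 2 [19T→59T]: running ratio 19/59, sense +
mesh 3 [59T→95T]: running ratio 1/5, sense −
ω_out/ω_in = -1/5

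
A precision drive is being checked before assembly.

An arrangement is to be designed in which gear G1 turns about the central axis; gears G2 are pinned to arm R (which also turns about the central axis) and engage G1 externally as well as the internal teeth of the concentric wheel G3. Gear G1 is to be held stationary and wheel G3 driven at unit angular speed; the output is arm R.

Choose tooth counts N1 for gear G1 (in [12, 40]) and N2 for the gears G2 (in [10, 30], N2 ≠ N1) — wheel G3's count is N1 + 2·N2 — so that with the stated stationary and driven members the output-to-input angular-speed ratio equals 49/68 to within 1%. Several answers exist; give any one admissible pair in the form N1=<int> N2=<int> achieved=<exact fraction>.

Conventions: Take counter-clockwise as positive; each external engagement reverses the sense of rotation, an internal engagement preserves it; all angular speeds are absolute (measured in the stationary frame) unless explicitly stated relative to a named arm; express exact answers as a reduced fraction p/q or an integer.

class = planetary set [ratio 49/68 wanted; Willis about the carrier]
Willis with ω_sun = 0: ω_arm/ω_ring = N3/(N1+N3); set equal to 49/68  ⇒  N3/N1 = (49/68)/(1 − 49/68) = 49/19
N3 = N1 + 2·N2  ⇒  N2/N1 = (N3/N1 − 1)/2 = (49/19 − 1)/2 = 15/19
smallest multiple with N1 ≥ 12 and N2 ≥ 10: k = 1  ⇒  N1 = 1·19 = 19, N2 = 1·15 = 15 (N1 ≤ 40, N2 ≤ 30, N2 ≠ N1 ✓), N3 = 19 + 2·15 = 49
check: N3/(N1+N3) with N1 = 19, N3 = 49 gives 49/68; |achieved − target| = 0 ≤ 49/6800 ✓

N1=19 N2=15 achieved=49/68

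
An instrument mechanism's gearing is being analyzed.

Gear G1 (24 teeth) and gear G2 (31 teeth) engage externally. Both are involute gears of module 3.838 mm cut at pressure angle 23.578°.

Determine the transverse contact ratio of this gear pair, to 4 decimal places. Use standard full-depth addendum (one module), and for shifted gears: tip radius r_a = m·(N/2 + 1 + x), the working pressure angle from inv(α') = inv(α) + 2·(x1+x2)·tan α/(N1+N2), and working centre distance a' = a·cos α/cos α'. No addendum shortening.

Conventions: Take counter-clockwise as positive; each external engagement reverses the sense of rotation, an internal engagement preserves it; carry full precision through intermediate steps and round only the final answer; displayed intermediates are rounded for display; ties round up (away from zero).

1.5017

single-mesh involute tooth geometry (24T engaging 31T at module 3.838)
base radii: r_b1 = 42.211079, r_b2 = 54.522643
tip radii: r_a1 = 49.894000, r_a2 = 63.327000
no profile shift: α' = α, a' = a
action lengths: √(r_a1²−r_b1²) = 26.601430, √(r_a2²−r_b2²) = 32.211649
base pitch p_b = π·m·cos α = 11.050835
CR = (26.601430 + 32.211649 − 105.545000·sin 23.57800°)/11.050835 = 1.501731
contact ratio ≈ 1.5017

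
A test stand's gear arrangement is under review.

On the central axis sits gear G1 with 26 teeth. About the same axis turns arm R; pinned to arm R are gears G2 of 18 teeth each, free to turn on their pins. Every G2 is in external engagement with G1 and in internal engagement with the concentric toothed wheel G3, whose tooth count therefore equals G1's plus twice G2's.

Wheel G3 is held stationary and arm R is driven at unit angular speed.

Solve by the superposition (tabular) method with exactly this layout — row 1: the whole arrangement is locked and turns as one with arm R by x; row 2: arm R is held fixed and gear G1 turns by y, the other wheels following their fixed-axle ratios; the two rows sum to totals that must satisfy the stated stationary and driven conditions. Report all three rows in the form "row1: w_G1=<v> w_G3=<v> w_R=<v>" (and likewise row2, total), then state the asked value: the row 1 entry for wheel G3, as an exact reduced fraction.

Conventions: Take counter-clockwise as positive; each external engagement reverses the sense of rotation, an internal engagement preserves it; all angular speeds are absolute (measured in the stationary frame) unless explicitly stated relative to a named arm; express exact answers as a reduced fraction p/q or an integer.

recognized (axles ride arm R): planetary set, 26/18/62 teeth
row 1 — lock + rotate with arm: ω_sun = ω_ring = ω_arm = x
superposition row 2 [arm held]: sun y, ring −(26/62)·y, arm 0
boundary: total ω_ring = x − (26/62)·y = 0 and total ω_arm = x = 1  ⇒  y = 31/13, x = 1
row 2 ring = −(26/62)·31/13 = -1
totals (row 1 + row 2): sun 1 + 31/13 = 44/13, ring 1 + (-1) = 0, arm 1 + 0 = 1
asked cell (row1, ring) = 1

row1: w_G1=1 w_G3=1 w_R=1
row2: w_G1=31/13 w_G3=-1 w_R=0
total: w_G1=44/13 w_G3=0 w_R=1
asked value: 1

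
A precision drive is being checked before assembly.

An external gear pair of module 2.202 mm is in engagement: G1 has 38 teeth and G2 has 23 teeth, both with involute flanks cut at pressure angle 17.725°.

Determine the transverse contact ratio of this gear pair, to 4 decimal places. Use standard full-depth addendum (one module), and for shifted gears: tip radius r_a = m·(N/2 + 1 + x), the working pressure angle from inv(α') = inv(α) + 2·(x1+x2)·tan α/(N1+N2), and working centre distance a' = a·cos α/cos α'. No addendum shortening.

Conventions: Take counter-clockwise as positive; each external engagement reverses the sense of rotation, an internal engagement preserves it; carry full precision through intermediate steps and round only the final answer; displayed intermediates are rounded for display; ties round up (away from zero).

single-mesh involute tooth geometry (38T engaging 23T at module 2.202)
base radii: r_b1 = 39.851897, r_b2 = 24.120885
tip radii: r_a1 = 44.040000, r_a2 = 27.525000
no profile shift: α' = α, a' = a
action lengths: √(r_a1²−r_b1²) = 18.744276, √(r_a2²−r_b2²) = 13.259281
base pitch p_b = π·m·cos α = 6.589391
CR = (18.744276 + 13.259281 − 67.161000·sin 17.72500°)/6.589391 = 1.753801
contact ratio ≈ 1.7538

1.7538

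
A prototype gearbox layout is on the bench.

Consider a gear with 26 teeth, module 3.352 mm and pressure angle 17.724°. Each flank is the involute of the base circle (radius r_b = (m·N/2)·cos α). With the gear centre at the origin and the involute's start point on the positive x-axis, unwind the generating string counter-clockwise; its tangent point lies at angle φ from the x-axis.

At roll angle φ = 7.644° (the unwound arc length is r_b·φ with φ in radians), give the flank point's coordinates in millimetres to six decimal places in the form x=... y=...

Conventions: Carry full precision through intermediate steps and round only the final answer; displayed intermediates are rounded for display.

topology: single-mesh involute geometry — m = 3.352, N = 26
pitch radius r_p = m·N/2 = 3.352·26/2 = 43.576000
base radius r_b = r_p·cos α = 43.576000·cos 17.724° = 41.507624
roll angle φ = 7.644° = 0.13341297 rad
x = r_b·(cos φ + φ·sin φ) = 41.875379
y = r_b·(sin φ − φ·cos φ) = 0.032797

x=41.875379 y=0.032797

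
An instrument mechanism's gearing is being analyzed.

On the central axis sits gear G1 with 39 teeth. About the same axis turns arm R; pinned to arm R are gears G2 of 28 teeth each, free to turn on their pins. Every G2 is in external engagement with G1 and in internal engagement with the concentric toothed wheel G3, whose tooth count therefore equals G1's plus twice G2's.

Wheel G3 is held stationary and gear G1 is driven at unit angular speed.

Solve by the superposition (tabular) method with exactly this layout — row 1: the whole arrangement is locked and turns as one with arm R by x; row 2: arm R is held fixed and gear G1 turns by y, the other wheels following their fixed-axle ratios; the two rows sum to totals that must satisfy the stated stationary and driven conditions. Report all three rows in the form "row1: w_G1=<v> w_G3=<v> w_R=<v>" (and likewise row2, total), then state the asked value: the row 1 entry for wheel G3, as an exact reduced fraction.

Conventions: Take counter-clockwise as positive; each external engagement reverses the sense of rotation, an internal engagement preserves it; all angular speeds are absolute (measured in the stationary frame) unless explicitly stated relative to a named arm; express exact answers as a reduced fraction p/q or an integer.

recognized (axles ride arm R): planetary set, 39/28/95 teeth
row 1 — lock + rotate with arm: ω_sun = ω_ring = ω_arm = x
row 2 (arm held, sun turns y): ω_ring = −(39/95)·y, ω_arm = 0
boundary: total ω_ring = x − (39/95)·y = 0 and total ω_sun = x + y = 1  ⇒  y = 95/134, x = 39/134
row 2 ring = −(39/95)·95/134 = -39/134
totals (row 1 + row 2): sun 39/134 + 95/134 = 1, ring 39/134 + (-39/134) = 0, arm 39/134 + 0 = 39/134
asked cell (row1, ring) = 39/134

row1: w_G1=39/134 w_G3=39/134 w_R=39/134
row2: w_G1=95/134 w_G3=-39/134 w_R=0
total: w_G1=1 w_G3=0 w_R=39/134
asked value: 39/134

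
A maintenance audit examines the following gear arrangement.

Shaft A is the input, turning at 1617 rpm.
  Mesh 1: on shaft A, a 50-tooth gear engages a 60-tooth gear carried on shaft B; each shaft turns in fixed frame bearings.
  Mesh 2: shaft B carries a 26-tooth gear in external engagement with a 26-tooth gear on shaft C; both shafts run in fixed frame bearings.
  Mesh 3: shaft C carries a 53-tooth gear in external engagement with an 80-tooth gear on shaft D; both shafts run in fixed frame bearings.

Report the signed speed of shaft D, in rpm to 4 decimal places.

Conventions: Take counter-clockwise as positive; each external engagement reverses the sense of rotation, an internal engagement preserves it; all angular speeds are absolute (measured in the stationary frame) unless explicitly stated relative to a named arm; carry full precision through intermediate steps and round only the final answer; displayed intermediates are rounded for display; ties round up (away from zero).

-892.7188 rpm

class = fixed-axis compound train [3 meshes; 3 ratios multiply, 3 sense flips]
mesh 1 [50T→60T]: ω = 1617.0000×50/60 = 1347.5000 rpm, sense flips to −
mesh 2 [26T→26T]: ω = 1347.5000×26/26 = 1347.5000 rpm, sense flips to +
mesh 3 [53T→80T]: ω = 1347.5000×53/80 = 892.7188 rpm, sense flips to −
signed output speed = -892.7188 rpm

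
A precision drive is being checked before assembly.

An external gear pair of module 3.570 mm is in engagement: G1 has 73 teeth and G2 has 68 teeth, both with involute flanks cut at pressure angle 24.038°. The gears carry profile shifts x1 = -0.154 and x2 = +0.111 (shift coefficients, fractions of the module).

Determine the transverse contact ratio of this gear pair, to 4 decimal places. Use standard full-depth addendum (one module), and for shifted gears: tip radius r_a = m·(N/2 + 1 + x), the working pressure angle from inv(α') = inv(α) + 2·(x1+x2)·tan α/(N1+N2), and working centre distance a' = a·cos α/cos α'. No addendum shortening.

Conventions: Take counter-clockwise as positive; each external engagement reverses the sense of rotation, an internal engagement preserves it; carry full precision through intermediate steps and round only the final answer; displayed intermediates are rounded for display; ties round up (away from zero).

topology: single-mesh involute geometry — m = 3.570, 73T/68T pair
base radii: r_b1 = 119.004364, r_b2 = 110.853380
tip radii: r_a1 = 133.325220, r_a2 = 125.346270
inv(α') = inv(24.038°) + 2·(-0.154+0.111)·tan α/(73+68) = 0.02620933  ⇒  α' = 23.95936°
a' = a·cos α / cos α' = 251.6850·cos 24.038°/cos 23.95936° = 251.531254
action lengths: √(r_a1²−r_b1²) = 60.113024, √(r_a2²−r_b2²) = 58.508252
base pitch p_b = π·m·cos α = 10.242828
CR = (60.113024 + 58.508252 − 251.531254·sin 23.95936°)/10.242828 = 1.608668
contact ratio ≈ 1.6087

1.6087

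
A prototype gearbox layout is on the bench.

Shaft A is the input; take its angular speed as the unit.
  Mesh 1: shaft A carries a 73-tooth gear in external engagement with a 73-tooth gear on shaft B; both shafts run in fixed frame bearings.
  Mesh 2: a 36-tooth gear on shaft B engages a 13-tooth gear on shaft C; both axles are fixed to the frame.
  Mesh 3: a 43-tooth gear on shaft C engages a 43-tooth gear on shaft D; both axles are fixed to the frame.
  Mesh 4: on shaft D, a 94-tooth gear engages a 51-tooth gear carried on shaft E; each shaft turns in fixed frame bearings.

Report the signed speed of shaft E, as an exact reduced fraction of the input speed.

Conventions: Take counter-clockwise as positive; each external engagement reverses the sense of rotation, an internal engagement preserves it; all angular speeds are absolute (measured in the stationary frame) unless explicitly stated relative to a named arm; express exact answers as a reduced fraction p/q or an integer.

1128/221

4-mesh fixed-axis compound train (all bearings frame-fixed)
mesh 1 [73T→73T]: |ω|/ω_in = 1×73/73 = 1, sense flips to −
mesh 2 [36T→13T]: |ω|/ω_in = 1×36/13 = 36/13, sense flips to +
mesh 3 [43T→43T]: |ω|/ω_in = (36/13)×43/43 = 36/13, sense flips to −
mesh 4 [94T→51T]: |ω|/ω_in = (36/13)×94/51 = 1128/221, sense flips to +
signed output speed (× input speed) = 1128/221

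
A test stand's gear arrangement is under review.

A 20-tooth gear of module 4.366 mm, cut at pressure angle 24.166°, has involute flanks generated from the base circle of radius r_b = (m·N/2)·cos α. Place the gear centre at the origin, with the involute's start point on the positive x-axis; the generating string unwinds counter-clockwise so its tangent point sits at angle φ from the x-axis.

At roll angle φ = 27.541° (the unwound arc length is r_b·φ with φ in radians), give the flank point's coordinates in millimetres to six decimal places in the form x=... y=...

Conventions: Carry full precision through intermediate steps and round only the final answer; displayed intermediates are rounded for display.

recognized (one wheel, involute flank): single-mesh tooth geometry, m = 4.366, N = 20
pitch radius r_p = m·N/2 = 4.366·20/2 = 43.660000
base radius r_b = r_p·cos α = 43.660000·cos 24.166° = 39.833778
roll angle φ = 27.541° = 0.48068113 rad
x = r_b·(cos φ + φ·sin φ) = 44.173233
y = r_b·(sin φ − φ·cos φ) = 1.440899

x=44.173233 y=1.440899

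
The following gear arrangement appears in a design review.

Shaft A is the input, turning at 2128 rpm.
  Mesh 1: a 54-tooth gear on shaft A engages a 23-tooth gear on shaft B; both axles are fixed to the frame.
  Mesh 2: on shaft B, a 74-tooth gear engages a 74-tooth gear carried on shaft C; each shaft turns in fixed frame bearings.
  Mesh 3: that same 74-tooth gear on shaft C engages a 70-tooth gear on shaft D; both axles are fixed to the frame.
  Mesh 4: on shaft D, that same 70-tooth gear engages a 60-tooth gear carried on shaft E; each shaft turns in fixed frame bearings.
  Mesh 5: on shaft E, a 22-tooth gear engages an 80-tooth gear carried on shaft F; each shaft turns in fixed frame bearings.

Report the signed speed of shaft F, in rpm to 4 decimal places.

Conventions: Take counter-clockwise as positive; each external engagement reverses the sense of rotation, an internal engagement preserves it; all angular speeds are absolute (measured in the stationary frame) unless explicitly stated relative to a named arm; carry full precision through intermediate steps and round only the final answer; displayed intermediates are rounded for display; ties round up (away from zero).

-1694.5357 rpm

5-mesh fixed-axis compound train (all bearings frame-fixed)
mesh 1 [54T→23T]: ω = 2128.0000×54/23 = 4996.1739 rpm, sense flips to −
mesh 2 [74T→74T]: ω = 4996.1739×74/74 = 4996.1739 rpm, sense flips to +
mesh 3 [74T→70T]: ω = 4996.1739×74/70 = 5281.6696 rpm, sense flips to −
mesh 4 [70T→60T]: ω = 5281.6696×70/60 = 6161.9478 rpm, sense flips to +
mesh 5 [22T→80T]: ω = 6161.9478×22/80 = 1694.5357 rpm, sense flips to −
signed output speed = -1694.5357 rpm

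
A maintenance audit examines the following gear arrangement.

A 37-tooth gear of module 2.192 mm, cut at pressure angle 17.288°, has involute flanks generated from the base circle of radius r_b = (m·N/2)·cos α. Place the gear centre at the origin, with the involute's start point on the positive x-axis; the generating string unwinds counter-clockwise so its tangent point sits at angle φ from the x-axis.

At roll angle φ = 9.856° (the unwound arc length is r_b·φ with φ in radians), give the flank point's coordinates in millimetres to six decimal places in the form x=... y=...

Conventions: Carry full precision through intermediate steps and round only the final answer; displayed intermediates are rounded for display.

topology: single-mesh involute geometry — m = 2.192, N = 37
pitch radius r_p = m·N/2 = 2.192·37/2 = 40.552000
base radius r_b = r_p·cos α = 40.552000·cos 17.288° = 38.719985
roll angle φ = 9.856° = 0.17201965 rad
x = r_b·(cos φ + φ·sin φ) = 39.288631
y = r_b·(sin φ − φ·cos φ) = 0.065503

x=39.288631 y=0.065503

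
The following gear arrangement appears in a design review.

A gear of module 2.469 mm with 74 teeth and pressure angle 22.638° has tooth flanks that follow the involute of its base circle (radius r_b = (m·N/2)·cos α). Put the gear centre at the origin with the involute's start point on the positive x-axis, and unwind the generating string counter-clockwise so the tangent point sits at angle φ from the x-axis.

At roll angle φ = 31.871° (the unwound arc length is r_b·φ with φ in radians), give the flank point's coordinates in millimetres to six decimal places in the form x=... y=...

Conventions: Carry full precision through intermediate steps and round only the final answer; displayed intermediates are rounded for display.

x=96.367161 y=4.689251

topology: single-mesh involute geometry — m = 2.469, N = 74
pitch radius r_p = m·N/2 = 2.469·74/2 = 91.353000
base radius r_b = r_p·cos α = 91.353000·cos 22.638° = 84.314721
roll angle φ = 31.871° = 0.55625389 rad
x = r_b·(cos φ + φ·sin φ) = 96.367161
y = r_b·(sin φ − φ·cos φ) = 4.689251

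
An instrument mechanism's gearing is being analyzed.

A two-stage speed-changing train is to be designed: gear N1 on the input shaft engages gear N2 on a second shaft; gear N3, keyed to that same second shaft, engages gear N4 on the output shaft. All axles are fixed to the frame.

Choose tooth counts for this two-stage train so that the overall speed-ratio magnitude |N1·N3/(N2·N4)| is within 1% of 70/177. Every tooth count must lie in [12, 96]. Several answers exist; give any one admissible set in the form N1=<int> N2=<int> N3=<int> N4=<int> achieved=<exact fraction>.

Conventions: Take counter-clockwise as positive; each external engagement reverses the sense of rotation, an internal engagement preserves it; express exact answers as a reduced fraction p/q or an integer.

N1=14 N2=12 N3=20 N4=59 achieved=70/177

topology: fixed-axis compound train — 2 stages, target 70/177
target = 70/177 in lowest terms: an exact hit needs N1·N3 = k·70 and N2·N4 = k·177 for one integer k, every count in [12, 96]; additionally prefer no 1:1 stage (N1 ≠ N2, N3 ≠ N4)
k = 1…3: no 1:1-free in-range split of k·70 and k·177 into factor pairs; take k = 4
k = 4: N1·N3 = 280 = 14·20, N2·N4 = 708 = 12·59
achieved = 14·20/(12·59) = 70/177; |achieved − target| = 0 ≤ 7/1770 ✓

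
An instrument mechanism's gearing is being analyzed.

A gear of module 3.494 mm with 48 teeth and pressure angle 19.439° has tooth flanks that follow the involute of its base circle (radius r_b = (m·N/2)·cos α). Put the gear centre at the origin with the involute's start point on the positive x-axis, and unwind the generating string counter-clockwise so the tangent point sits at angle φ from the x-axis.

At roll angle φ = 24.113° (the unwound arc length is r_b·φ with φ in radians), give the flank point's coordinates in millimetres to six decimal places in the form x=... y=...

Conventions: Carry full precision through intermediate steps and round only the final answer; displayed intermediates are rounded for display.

x=85.771657 y=1.930177

class = single-mesh tooth geometry [base-circle involute, m = 3.494, 48T]
pitch radius r_p = m·N/2 = 3.494·48/2 = 83.856000
base radius r_b = r_p·cos α = 83.856000·cos 19.439° = 79.075901
roll angle φ = 24.113° = 0.42085124 rad
x = r_b·(cos φ + φ·sin φ) = 85.771657
y = r_b·(sin φ − φ·cos φ) = 1.930177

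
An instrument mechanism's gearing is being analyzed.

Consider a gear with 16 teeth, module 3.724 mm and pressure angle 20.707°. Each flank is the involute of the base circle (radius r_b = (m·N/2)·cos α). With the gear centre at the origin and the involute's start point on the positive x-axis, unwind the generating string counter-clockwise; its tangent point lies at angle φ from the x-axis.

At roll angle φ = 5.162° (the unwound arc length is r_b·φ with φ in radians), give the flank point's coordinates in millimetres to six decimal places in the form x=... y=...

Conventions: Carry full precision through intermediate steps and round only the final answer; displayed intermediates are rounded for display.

x=27.980331 y=0.006787

topology: single-mesh involute geometry — m = 3.724, N = 16
pitch radius r_p = m·N/2 = 3.724·16/2 = 29.792000
base radius r_b = r_p·cos α = 29.792000·cos 20.707° = 27.867462
roll angle φ = 5.162° = 0.09009390 rad
x = r_b·(cos φ + φ·sin φ) = 27.980331
y = r_b·(sin φ − φ·cos φ) = 0.006787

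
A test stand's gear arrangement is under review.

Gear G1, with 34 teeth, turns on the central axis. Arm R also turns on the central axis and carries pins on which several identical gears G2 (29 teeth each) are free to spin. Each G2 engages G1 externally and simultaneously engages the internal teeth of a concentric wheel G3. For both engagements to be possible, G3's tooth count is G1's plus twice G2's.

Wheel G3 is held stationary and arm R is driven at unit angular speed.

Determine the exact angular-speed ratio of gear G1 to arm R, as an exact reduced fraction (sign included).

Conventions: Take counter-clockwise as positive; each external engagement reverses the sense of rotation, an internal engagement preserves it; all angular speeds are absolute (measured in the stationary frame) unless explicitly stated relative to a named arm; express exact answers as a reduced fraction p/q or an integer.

class = planetary set [G3 = 34+2·29 = 92; Willis about the carrier]
ring teeth: 34 + 2·29 = 92
34(ω_sun−ω_arm) = −92(ω_ring−ω_arm),  ω_ring = 0, ω_arm = 1
ω_sun = 1 − (92/34)(0−1) = 63/17
ω_out/ω_in = 63/17

63/17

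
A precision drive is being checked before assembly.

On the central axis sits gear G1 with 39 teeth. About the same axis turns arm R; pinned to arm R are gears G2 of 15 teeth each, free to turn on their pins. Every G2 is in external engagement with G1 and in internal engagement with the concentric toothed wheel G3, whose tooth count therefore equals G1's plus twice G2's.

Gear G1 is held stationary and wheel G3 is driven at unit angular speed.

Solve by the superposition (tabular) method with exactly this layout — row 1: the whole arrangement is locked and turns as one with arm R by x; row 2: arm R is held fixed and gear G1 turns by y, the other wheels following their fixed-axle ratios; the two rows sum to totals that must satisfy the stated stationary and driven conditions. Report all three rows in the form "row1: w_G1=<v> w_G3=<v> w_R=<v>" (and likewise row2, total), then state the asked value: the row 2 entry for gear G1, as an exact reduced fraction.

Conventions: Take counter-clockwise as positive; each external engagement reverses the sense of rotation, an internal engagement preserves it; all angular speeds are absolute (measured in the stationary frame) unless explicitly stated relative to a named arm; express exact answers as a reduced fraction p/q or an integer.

planetary set (39T centre, 15T on arm, 69T internal) — Willis relation
row 1 (train locked, turned with arm): all members turn x
superposition row 2 [arm held]: sun y, ring −(39/69)·y, arm 0
boundary: total ω_sun = x + y = 0 and total ω_ring = x − (39/69)·y = 1  ⇒  y = -23/36, x = 23/36
row 2 ring = −(39/69)·(-23/36) = 13/36
totals (row 1 + row 2): sun 23/36 + (-23/36) = 0, ring 23/36 + 13/36 = 1, arm 23/36 + 0 = 23/36
asked cell (row2, sun) = -23/36

row1: w_G1=23/36 w_G3=23/36 w_R=23/36
row2: w_G1=-23/36 w_G3=13/36 w_R=0
total: w_G1=0 w_G3=1 w_R=23/36
asked value: -23/36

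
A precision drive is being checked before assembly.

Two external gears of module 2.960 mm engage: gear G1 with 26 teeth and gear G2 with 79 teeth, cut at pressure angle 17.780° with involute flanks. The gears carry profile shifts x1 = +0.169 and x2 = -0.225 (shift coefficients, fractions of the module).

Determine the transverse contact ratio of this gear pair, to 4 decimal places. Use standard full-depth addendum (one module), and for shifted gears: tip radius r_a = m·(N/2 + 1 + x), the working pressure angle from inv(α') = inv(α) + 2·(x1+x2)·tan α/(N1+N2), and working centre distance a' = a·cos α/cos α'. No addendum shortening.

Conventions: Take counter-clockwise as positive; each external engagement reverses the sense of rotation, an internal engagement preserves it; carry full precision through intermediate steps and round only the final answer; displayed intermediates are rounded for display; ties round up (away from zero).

single-mesh involute tooth geometry (26T engaging 79T at module 2.960)
base radii: r_b1 = 36.642043, r_b2 = 111.335438
tip radii: r_a1 = 41.940240, r_a2 = 119.214000
inv(α') = inv(17.780°) + 2·(+0.169-0.225)·tan α/(26+79) = 0.01001827  ⇒  α' = 17.58720°
a' = a·cos α / cos α' = 155.4000·cos 17.780°/cos 17.58720° = 155.233367
action lengths: √(r_a1²−r_b1²) = 20.404520, √(r_a2²−r_b2²) = 42.619221
base pitch p_b = π·m·cos α = 8.854952
CR = (20.404520 + 42.619221 − 155.233367·sin 17.58720°)/8.854952 = 1.820327
contact ratio ≈ 1.8203

1.8203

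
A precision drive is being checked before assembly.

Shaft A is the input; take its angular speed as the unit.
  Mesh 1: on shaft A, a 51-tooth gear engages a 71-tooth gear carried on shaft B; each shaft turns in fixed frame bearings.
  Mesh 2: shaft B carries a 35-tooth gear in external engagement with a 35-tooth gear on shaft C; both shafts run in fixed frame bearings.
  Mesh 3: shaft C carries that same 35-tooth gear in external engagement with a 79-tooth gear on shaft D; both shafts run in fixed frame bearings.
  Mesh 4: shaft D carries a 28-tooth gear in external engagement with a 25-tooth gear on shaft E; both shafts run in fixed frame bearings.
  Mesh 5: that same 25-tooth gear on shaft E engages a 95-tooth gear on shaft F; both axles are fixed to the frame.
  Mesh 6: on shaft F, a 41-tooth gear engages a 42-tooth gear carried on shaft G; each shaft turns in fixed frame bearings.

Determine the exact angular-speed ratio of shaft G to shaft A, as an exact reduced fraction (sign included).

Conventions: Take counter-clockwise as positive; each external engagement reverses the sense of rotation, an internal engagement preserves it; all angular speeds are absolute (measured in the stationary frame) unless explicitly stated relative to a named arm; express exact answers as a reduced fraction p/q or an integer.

class = fixed-axis compound train [6 meshes; 6 ratios multiply, 6 sense flips]
mesh 1 [51T→71T]: running ratio 51/71, sense −
mesh 2 [35T→35T]: running ratio 51/71, sense +
mesh 3 [35T→79T]: running ratio 1785/5609, sense −
mesh 4 [28T→25T]: running ratio 9996/28045, sense +
mesh 5 [25T→95T]: running ratio 9996/106571, sense −
mesh 6 [41T→42T]: running ratio 9758/106571, sense +
ω_out/ω_in = 9758/106571

9758/106571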